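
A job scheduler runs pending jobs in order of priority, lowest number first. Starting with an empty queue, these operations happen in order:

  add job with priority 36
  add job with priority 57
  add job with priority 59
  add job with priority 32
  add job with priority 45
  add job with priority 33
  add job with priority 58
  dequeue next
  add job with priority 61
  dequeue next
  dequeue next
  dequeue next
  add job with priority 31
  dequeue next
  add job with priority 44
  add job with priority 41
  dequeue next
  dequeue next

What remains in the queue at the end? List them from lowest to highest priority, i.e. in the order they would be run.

[57, 58, 59, 61]

insert 36 → {36}
insert 57 → {36, 57}
insert 59 → {36, 57, 59}
insert 32 → {32, 36, 57, 59}
insert 45 → {32, 36, 45, 57, 59}
insert 33 → {32, 33, 36, 45, 57, 59}
insert 58 → {32, 33, 36, 45, 57, 58, 59}
dequeue next → 32; now {33, 36, 45, 57, 58, 59}
insert 61 → {33, 36, 45, 57, 58, 59, 61}
dequeue next → 33; now {36, 45, 57, 58, 59, 61}
dequeue next → 36; now {45, 57, 58, 59, 61}
dequeue next → 45; now {57, 58, 59, 61}
insert 31 → {31, 57, 58, 59, 61}
dequeue next → 31; now {57, 58, 59, 61}
insert 44 → {44, 57, 58, 59, 61}
insert 41 → {41, 44, 57, 58, 59, 61}
dequeue next → 41; now {44, 57, 58, 59, 61}
dequeue next → 44; now {57, 58, 59, 61}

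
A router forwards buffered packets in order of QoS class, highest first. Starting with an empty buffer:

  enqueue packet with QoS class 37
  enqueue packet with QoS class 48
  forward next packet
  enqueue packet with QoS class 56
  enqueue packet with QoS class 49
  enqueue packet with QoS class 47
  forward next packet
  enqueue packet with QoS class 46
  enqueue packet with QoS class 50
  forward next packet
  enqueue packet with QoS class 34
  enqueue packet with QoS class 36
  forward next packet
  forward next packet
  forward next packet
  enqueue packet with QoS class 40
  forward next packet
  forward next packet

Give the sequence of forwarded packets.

48 → 56 → 50 → 49 → 47 → 46 → 40 → 37

insert 37 → {37}
insert 48 → {48, 37}
forward next packet → 48; now {37}
insert 56 → {56, 37}
insert 49 → {56, 49, 37}
insert 47 → {56, 49, 47, 37}
forward next packet → 56; now {49, 47, 37}
insert 46 → {49, 47, 46, 37}
insert 50 → {50, 49, 47, 46, 37}
forward next packet → 50; now {49, 47, 46, 37}
insert 34 → {49, 47, 46, 37, 34}
insert 36 → {49, 47, 46, 37, 36, 34}
forward next packet → 49; now {47, 46, 37, 36, 34}
forward next packet → 47; now {46, 37, 36, 34}
forward next packet → 46; now {37, 36, 34}
insert 40 → {40, 37, 36, 34}
forward next packet → 40; now {37, 36, 34}
forward next packet → 37; now {36, 34}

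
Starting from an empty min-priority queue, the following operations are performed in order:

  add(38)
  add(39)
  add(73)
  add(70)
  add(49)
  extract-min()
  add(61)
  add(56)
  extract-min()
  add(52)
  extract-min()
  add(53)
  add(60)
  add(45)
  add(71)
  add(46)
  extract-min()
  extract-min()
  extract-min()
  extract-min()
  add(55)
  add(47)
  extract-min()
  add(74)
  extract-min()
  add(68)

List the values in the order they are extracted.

38, 39, 49, 45, 46, 52, 53, 47, 55

insert 38 → {38}
insert 39 → {38, 39}
insert 73 → {38, 39, 73}
insert 70 → {38, 39, 70, 73}
insert 49 → {38, 39, 49, 70, 73}
extract-min → 38; now {39, 49, 70, 73}
insert 61 → {39, 49, 61, 70, 73}
insert 56 → {39, 49, 56, 61, 70, 73}
extract-min → 39; now {49, 56, 61, 70, 73}
insert 52 → {49, 52, 56, 61, 70, 73}
extract-min → 49; now {52, 56, 61, 70, 73}
insert 53 → {52, 53, 56, 61, 70, 73}
insert 60 → {52, 53, 56, 60, 61, 70, 73}
insert 45 → {45, 52, 53, 56, 60, 61, 70, 73}
insert 71 → {45, 52, 53, 56, 60, 61, 70, 71, 73}
insert 46 → {45, 46, 52, 53, 56, 60, 61, 70, 71, 73}
extract-min → 45; now {46, 52, 53, 56, 60, 61, 70, 71, 73}
extract-min → 46; now {52, 53, 56, 60, 61, 70, 71, 73}
extract-min → 52; now {53, 56, 60, 61, 70, 71, 73}
extract-min → 53; now {56, 60, 61, 70, 71, 73}
insert 55 → {55, 56, 60, 61, 70, 71, 73}
insert 47 → {47, 55, 56, 60, 61, 70, 71, 73}
extract-min → 47; now {55, 56, 60, 61, 70, 71, 73}
insert 74 → {55, 56, 60, 61, 70, 71, 73, 74}
extract-min → 55; now {56, 60, 61, 70, 71, 73, 74}
insert 68 → {56, 60, 61, 68, 70, 71, 73, 74}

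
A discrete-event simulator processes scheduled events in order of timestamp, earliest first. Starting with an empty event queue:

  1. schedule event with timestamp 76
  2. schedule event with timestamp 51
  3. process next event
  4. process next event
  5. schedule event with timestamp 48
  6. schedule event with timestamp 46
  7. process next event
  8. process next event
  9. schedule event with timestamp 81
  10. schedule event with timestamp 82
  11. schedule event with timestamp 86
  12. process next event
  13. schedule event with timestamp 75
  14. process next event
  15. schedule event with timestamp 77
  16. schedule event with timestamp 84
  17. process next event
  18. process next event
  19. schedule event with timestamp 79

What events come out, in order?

51 → 76 → 46 → 48 → 81 → 75 → 77 → 82

insert 76 → {76}
insert 51 → {51, 76}
process next event → 51; now {76}
process next event → 76; now {}
insert 48 → {48}
insert 46 → {46, 48}
process next event → 46; now {48}
process next event → 48; now {}
insert 81 → {81}
insert 82 → {81, 82}
insert 86 → {81, 82, 86}
process next event → 81; now {82, 86}
insert 75 → {75, 82, 86}
process next event → 75; now {82, 86}
insert 77 → {77, 82, 86}
insert 84 → {77, 82, 84, 86}
process next event → 77; now {82, 84, 86}
process next event → 82; now {84, 86}
insert 79 → {79, 84, 86}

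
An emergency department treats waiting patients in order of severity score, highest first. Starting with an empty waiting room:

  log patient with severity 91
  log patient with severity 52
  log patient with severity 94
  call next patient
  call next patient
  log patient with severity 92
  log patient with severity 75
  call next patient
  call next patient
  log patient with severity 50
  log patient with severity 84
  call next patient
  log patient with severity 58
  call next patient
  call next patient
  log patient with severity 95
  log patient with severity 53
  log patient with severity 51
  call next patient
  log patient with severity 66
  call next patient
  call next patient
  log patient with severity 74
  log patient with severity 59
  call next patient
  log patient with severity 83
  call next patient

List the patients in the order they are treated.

insert 91 → {91}
insert 52 → {91, 52}
insert 94 → {94, 91, 52}
call next patient → 94; now {91, 52}
call next patient → 91; now {52}
insert 92 → {92, 52}
insert 75 → {92, 75, 52}
call next patient → 92; now {75, 52}
call next patient → 75; now {52}
insert 50 → {52, 50}
insert 84 → {84, 52, 50}
call next patient → 84; now {52, 50}
insert 58 → {58, 52, 50}
call next patient → 58; now {52, 50}
call next patient → 52; now {50}
insert 95 → {95, 50}
insert 53 → {95, 53, 50}
insert 51 → {95, 53, 51, 50}
call next patient → 95; now {53, 51, 50}
insert 66 → {66, 53, 51, 50}
call next patient → 66; now {53, 51, 50}
call next patient → 53; now {51, 50}
insert 74 → {74, 51, 50}
insert 59 → {74, 59, 51, 50}
call next patient → 74; now {59, 51, 50}
insert 83 → {83, 59, 51, 50}
call next patient → 83; now {59, 51, 50}

94 → 91 → 92 → 75 → 84 → 58 → 52 → 95 → 66 → 53 → 74 → 83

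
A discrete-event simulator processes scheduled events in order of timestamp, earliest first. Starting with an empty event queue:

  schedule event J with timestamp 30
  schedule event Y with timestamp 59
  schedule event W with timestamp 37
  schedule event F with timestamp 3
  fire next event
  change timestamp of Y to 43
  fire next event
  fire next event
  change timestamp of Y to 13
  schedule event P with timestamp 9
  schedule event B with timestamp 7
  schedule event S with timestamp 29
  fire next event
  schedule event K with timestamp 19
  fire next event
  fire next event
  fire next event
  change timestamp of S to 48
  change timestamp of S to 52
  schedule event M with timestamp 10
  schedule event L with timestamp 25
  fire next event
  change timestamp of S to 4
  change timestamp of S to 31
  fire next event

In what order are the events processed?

F, J, W, B, P, Y, K, M, L

add J (timestamp 30) → {J:30}
add Y (timestamp 59) → {J:30, Y:59}
add W (timestamp 37) → {J:30, W:37, Y:59}
add F (timestamp 3) → {F:3, J:30, W:37, Y:59}
fire next event → F; now {J:30, W:37, Y:59}
update Y to timestamp 43 → {J:30, W:37, Y:43}
fire next event → J; now {W:37, Y:43}
fire next event → W; now {Y:43}
update Y to timestamp 13 → {Y:13}
add P (timestamp 9) → {P:9, Y:13}
add B (timestamp 7) → {B:7, P:9, Y:13}
add S (timestamp 29) → {B:7, P:9, Y:13, S:29}
fire next event → B; now {P:9, Y:13, S:29}
add K (timestamp 19) → {P:9, Y:13, K:19, S:29}
fire next event → P; now {Y:13, K:19, S:29}
fire next event → Y; now {K:19, S:29}
fire next event → K; now {S:29}
update S to timestamp 48 → {S:48}
update S to timestamp 52 → {S:52}
add M (timestamp 10) → {M:10, S:52}
add L (timestamp 25) → {M:10, L:25, S:52}
fire next event → M; now {L:25, S:52}
update S to timestamp 4 → {S:4, L:25}
update S to timestamp 31 → {L:25, S:31}
fire next event → L; now {S:31}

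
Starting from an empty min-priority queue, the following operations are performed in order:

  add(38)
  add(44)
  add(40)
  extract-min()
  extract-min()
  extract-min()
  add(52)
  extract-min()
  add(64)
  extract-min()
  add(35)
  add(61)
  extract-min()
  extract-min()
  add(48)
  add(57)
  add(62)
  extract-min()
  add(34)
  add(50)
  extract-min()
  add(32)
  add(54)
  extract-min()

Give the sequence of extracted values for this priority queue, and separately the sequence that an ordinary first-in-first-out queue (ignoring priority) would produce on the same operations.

priority queue: 38 → 40 → 44 → 52 → 64 → 35 → 61 → 48 → 34 → 32; FIFO queue: 38 → 44 → 40 → 52 → 64 → 35 → 61 → 48 → 57 → 62

insert 38 → {38}
insert 44 → {38, 44}
insert 40 → {38, 40, 44}
extract-min → 38; now {40, 44}
extract-min → 40; now {44}
extract-min → 44; now {}
insert 52 → {52}
extract-min → 52; now {}
insert 64 → {64}
extract-min → 64; now {}
insert 35 → {35}
insert 61 → {35, 61}
extract-min → 35; now {61}
extract-min → 61; now {}
insert 48 → {48}
insert 57 → {48, 57}
insert 62 → {48, 57, 62}
extract-min → 48; now {57, 62}
insert 34 → {34, 57, 62}
insert 50 → {34, 50, 57, 62}
extract-min → 34; now {50, 57, 62}
insert 32 → {32, 50, 57, 62}
insert 54 → {32, 50, 54, 57, 62}
extract-min → 32; now {50, 54, 57, 62}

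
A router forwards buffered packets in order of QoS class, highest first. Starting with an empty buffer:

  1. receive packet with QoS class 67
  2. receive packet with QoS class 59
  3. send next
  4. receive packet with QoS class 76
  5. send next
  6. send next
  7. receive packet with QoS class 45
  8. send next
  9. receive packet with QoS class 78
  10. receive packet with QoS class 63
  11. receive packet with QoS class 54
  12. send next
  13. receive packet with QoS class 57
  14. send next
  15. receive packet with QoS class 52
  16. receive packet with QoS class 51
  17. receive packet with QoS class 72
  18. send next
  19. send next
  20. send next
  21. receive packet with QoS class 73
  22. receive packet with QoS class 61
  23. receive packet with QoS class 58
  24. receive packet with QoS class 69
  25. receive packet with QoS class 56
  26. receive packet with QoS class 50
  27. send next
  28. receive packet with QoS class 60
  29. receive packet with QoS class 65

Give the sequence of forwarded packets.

[67, 76, 59, 45, 78, 63, 72, 57, 54, 73]

insert 67 → {67}
insert 59 → {67, 59}
send next → 67; now {59}
insert 76 → {76, 59}
send next → 76; now {59}
send next → 59; now {}
insert 45 → {45}
send next → 45; now {}
insert 78 → {78}
insert 63 → {78, 63}
insert 54 → {78, 63, 54}
send next → 78; now {63, 54}
insert 57 → {63, 57, 54}
send next → 63; now {57, 54}
insert 52 → {57, 54, 52}
insert 51 → {57, 54, 52, 51}
insert 72 → {72, 57, 54, 52, 51}
send next → 72; now {57, 54, 52, 51}
send next → 57; now {54, 52, 51}
send next → 54; now {52, 51}
insert 73 → {73, 52, 51}
insert 61 → {73, 61, 52, 51}
insert 58 → {73, 61, 58, 52, 51}
insert 69 → {73, 69, 61, 58, 52, 51}
insert 56 → {73, 69, 61, 58, 56, 52, 51}
insert 50 → {73, 69, 61, 58, 56, 52, 51, 50}
send next → 73; now {69, 61, 58, 56, 52, 51, 50}
insert 60 → {69, 61, 60, 58, 56, 52, 51, 50}
insert 65 → {69, 65, 61, 60, 58, 56, 52, 51, 50}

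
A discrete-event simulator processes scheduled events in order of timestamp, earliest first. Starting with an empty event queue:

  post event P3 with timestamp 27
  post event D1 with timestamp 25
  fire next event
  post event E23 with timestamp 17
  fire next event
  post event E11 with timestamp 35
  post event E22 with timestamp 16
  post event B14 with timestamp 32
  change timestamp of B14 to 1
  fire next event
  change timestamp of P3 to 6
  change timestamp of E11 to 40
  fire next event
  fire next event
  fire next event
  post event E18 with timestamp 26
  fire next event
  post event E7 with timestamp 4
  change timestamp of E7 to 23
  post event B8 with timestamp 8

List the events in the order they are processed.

[D1, E23, B14, P3, E22, E11, E18]

add P3 (timestamp 27) → {P3:27}
add D1 (timestamp 25) → {D1:25, P3:27}
fire next event → D1; now {P3:27}
add E23 (timestamp 17) → {E23:17, P3:27}
fire next event → E23; now {P3:27}
add E11 (timestamp 35) → {P3:27, E11:35}
add E22 (timestamp 16) → {E22:16, P3:27, E11:35}
add B14 (timestamp 32) → {E22:16, P3:27, B14:32, E11:35}
update B14 to timestamp 1 → {B14:1, E22:16, P3:27, E11:35}
fire next event → B14; now {E22:16, P3:27, E11:35}
update P3 to timestamp 6 → {P3:6, E22:16, E11:35}
update E11 to timestamp 40 → {P3:6, E22:16, E11:40}
fire next event → P3; now {E22:16, E11:40}
fire next event → E22; now {E11:40}
fire next event → E11; now {}
add E18 (timestamp 26) → {E18:26}
fire next event → E18; now {}
add E7 (timestamp 4) → {E7:4}
update E7 to timestamp 23 → {E7:23}
add B8 (timestamp 8) → {B8:8, E7:23}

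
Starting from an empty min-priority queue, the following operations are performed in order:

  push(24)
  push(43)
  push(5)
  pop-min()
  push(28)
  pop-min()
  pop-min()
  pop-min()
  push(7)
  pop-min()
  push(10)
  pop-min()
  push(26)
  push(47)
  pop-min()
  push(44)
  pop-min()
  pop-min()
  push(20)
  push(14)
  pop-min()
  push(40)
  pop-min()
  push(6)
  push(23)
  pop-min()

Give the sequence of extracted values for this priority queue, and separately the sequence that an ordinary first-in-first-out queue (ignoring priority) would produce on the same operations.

priority queue: 5, 24, 28, 43, 7, 10, 26, 44, 47, 14, 20, 6; FIFO queue: 24 → 43 → 5 → 28 → 7 → 10 → 26 → 47 → 44 → 20 → 14 → 40

insert 24 → {24}
insert 43 → {24, 43}
insert 5 → {5, 24, 43}
pop-min → 5; now {24, 43}
insert 28 → {24, 28, 43}
pop-min → 24; now {28, 43}
pop-min → 28; now {43}
pop-min → 43; now {}
insert 7 → {7}
pop-min → 7; now {}
insert 10 → {10}
pop-min → 10; now {}
insert 26 → {26}
insert 47 → {26, 47}
pop-min → 26; now {47}
insert 44 → {44, 47}
pop-min → 44; now {47}
pop-min → 47; now {}
insert 20 → {20}
insert 14 → {14, 20}
pop-min → 14; now {20}
insert 40 → {20, 40}
pop-min → 20; now {40}
insert 6 → {6, 40}
insert 23 → {6, 23, 40}
pop-min → 6; now {23, 40}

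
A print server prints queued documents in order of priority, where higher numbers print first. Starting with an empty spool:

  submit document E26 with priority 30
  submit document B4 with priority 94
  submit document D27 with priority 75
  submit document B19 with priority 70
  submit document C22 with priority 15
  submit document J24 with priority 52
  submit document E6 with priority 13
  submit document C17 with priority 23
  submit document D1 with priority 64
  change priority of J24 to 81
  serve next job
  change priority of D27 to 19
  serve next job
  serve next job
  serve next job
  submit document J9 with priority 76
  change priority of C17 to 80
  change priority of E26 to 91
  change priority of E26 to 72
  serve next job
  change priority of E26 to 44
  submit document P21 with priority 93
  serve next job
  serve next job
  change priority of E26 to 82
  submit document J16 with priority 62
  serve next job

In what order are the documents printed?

add E26 (priority 30) → {E26:30}
add B4 (priority 94) → {B4:94, E26:30}
add D27 (priority 75) → {B4:94, D27:75, E26:30}
add B19 (priority 70) → {B4:94, D27:75, B19:70, E26:30}
add C22 (priority 15) → {B4:94, D27:75, B19:70, E26:30, C22:15}
add J24 (priority 52) → {B4:94, D27:75, B19:70, J24:52, E26:30, C22:15}
add E6 (priority 13) → {B4:94, D27:75, B19:70, J24:52, E26:30, C22:15, E6:13}
add C17 (priority 23) → {B4:94, D27:75, B19:70, J24:52, E26:30, C17:23, C22:15, E6:13}
add D1 (priority 64) → {B4:94, D27:75, B19:70, D1:64, J24:52, E26:30, C17:23, C22:15, E6:13}
update J24 to priority 81 → {B4:94, J24:81, D27:75, B19:70, D1:64, E26:30, C17:23, C22:15, E6:13}
serve next job → B4; now {J24:81, D27:75, B19:70, D1:64, E26:30, C17:23, C22:15, E6:13}
update D27 to priority 19 → {J24:81, B19:70, D1:64, E26:30, C17:23, D27:19, C22:15, E6:13}
serve next job → J24; now {B19:70, D1:64, E26:30, C17:23, D27:19, C22:15, E6:13}
serve next job → B19; now {D1:64, E26:30, C17:23, D27:19, C22:15, E6:13}
serve next job → D1; now {E26:30, C17:23, D27:19, C22:15, E6:13}
add J9 (priority 76) → {J9:76, E26:30, C17:23, D27:19, C22:15, E6:13}
update C17 to priority 80 → {C17:80, J9:76, E26:30, D27:19, C22:15, E6:13}
update E26 to priority 91 → {E26:91, C17:80, J9:76, D27:19, C22:15, E6:13}
update E26 to priority 72 → {C17:80, J9:76, E26:72, D27:19, C22:15, E6:13}
serve next job → C17; now {J9:76, E26:72, D27:19, C22:15, E6:13}
update E26 to priority 44 → {J9:76, E26:44, D27:19, C22:15, E6:13}
add P21 (priority 93) → {P21:93, J9:76, E26:44, D27:19, C22:15, E6:13}
serve next job → P21; now {J9:76, E26:44, D27:19, C22:15, E6:13}
serve next job → J9; now {E26:44, D27:19, C22:15, E6:13}
update E26 to priority 82 → {E26:82, D27:19, C22:15, E6:13}
add J16 (priority 62) → {E26:82, J16:62, D27:19, C22:15, E6:13}
serve next job → E26; now {J16:62, D27:19, C22:15, E6:13}

B4, J24, B19, D1, C17, P21, J9, E26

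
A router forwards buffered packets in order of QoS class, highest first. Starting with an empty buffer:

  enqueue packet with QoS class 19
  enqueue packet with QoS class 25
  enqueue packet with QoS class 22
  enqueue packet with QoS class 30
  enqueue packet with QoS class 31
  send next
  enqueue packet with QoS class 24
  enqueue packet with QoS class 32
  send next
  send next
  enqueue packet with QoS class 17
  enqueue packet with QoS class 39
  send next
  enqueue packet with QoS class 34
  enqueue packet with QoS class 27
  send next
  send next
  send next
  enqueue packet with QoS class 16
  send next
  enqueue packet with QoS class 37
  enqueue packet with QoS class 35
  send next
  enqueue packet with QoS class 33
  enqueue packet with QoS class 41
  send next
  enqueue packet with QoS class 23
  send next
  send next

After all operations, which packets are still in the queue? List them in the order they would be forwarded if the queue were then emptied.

insert 19 → {19}
insert 25 → {25, 19}
insert 22 → {25, 22, 19}
insert 30 → {30, 25, 22, 19}
insert 31 → {31, 30, 25, 22, 19}
send next → 31; now {30, 25, 22, 19}
insert 24 → {30, 25, 24, 22, 19}
insert 32 → {32, 30, 25, 24, 22, 19}
send next → 32; now {30, 25, 24, 22, 19}
send next → 30; now {25, 24, 22, 19}
insert 17 → {25, 24, 22, 19, 17}
insert 39 → {39, 25, 24, 22, 19, 17}
send next → 39; now {25, 24, 22, 19, 17}
insert 34 → {34, 25, 24, 22, 19, 17}
insert 27 → {34, 27, 25, 24, 22, 19, 17}
send next → 34; now {27, 25, 24, 22, 19, 17}
send next → 27; now {25, 24, 22, 19, 17}
send next → 25; now {24, 22, 19, 17}
insert 16 → {24, 22, 19, 17, 16}
send next → 24; now {22, 19, 17, 16}
insert 37 → {37, 22, 19, 17, 16}
insert 35 → {37, 35, 22, 19, 17, 16}
send next → 37; now {35, 22, 19, 17, 16}
insert 33 → {35, 33, 22, 19, 17, 16}
insert 41 → {41, 35, 33, 22, 19, 17, 16}
send next → 41; now {35, 33, 22, 19, 17, 16}
insert 23 → {35, 33, 23, 22, 19, 17, 16}
send next → 35; now {33, 23, 22, 19, 17, 16}
send next → 33; now {23, 22, 19, 17, 16}

[23, 22, 19, 17, 16]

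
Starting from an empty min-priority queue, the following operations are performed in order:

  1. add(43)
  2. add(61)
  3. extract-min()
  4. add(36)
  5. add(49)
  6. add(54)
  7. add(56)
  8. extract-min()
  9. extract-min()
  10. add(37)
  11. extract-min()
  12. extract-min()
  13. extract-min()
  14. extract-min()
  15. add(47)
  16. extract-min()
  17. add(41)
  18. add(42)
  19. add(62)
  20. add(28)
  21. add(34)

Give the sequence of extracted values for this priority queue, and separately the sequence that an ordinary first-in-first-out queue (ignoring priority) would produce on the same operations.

priority queue: 43 → 36 → 49 → 37 → 54 → 56 → 61 → 47; FIFO queue: 43 → 61 → 36 → 49 → 54 → 56 → 37 → 47

insert 43 → {43}
insert 61 → {43, 61}
extract-min → 43; now {61}
insert 36 → {36, 61}
insert 49 → {36, 49, 61}
insert 54 → {36, 49, 54, 61}
insert 56 → {36, 49, 54, 56, 61}
extract-min → 36; now {49, 54, 56, 61}
extract-min → 49; now {54, 56, 61}
insert 37 → {37, 54, 56, 61}
extract-min → 37; now {54, 56, 61}
extract-min → 54; now {56, 61}
extract-min → 56; now {61}
extract-min → 61; now {}
insert 47 → {47}
extract-min → 47; now {}
insert 41 → {41}
insert 42 → {41, 42}
insert 62 → {41, 42, 62}
insert 28 → {28, 41, 42, 62}
insert 34 → {28, 34, 41, 42, 62}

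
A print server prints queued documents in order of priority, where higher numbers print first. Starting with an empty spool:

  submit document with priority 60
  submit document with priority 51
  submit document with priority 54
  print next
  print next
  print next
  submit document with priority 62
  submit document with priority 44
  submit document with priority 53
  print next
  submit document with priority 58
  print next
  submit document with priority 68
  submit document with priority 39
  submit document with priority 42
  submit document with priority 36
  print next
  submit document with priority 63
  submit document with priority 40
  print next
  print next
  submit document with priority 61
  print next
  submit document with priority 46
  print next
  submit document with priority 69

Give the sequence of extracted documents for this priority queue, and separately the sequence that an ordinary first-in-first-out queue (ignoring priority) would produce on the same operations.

insert 60 → {60}
insert 51 → {60, 51}
insert 54 → {60, 54, 51}
print next → 60; now {54, 51}
print next → 54; now {51}
print next → 51; now {}
insert 62 → {62}
insert 44 → {62, 44}
insert 53 → {62, 53, 44}
print next → 62; now {53, 44}
insert 58 → {58, 53, 44}
print next → 58; now {53, 44}
insert 68 → {68, 53, 44}
insert 39 → {68, 53, 44, 39}
insert 42 → {68, 53, 44, 42, 39}
insert 36 → {68, 53, 44, 42, 39, 36}
print next → 68; now {53, 44, 42, 39, 36}
insert 63 → {63, 53, 44, 42, 39, 36}
insert 40 → {63, 53, 44, 42, 40, 39, 36}
print next → 63; now {53, 44, 42, 40, 39, 36}
print next → 53; now {44, 42, 40, 39, 36}
insert 61 → {61, 44, 42, 40, 39, 36}
print next → 61; now {44, 42, 40, 39, 36}
insert 46 → {46, 44, 42, 40, 39, 36}
print next → 46; now {44, 42, 40, 39, 36}
insert 69 → {69, 44, 42, 40, 39, 36}

priority queue: 60, 54, 51, 62, 58, 68, 63, 53, 61, 46; FIFO queue: 60, 51, 54, 62, 44, 53, 58, 68, 39, 42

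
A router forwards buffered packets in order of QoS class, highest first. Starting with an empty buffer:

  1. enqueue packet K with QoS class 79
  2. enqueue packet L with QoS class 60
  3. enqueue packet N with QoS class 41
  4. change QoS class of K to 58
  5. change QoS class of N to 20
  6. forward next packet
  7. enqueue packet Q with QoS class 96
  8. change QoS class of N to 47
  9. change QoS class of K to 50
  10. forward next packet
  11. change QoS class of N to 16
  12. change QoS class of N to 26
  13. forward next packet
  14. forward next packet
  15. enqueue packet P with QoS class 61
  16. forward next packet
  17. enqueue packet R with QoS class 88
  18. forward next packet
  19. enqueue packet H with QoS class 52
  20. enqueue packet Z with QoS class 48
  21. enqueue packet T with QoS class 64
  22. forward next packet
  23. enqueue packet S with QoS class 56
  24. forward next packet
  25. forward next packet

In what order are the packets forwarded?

add K (QoS class 79) → {K:79}
add L (QoS class 60) → {K:79, L:60}
add N (QoS class 41) → {K:79, L:60, N:41}
update K to QoS class 58 → {L:60, K:58, N:41}
update N to QoS class 20 → {L:60, K:58, N:20}
forward next packet → L; now {K:58, N:20}
add Q (QoS class 96) → {Q:96, K:58, N:20}
update N to QoS class 47 → {Q:96, K:58, N:47}
update K to QoS class 50 → {Q:96, K:50, N:47}
forward next packet → Q; now {K:50, N:47}
update N to QoS class 16 → {K:50, N:16}
update N to QoS class 26 → {K:50, N:26}
forward next packet → K; now {N:26}
forward next packet → N; now {}
add P (QoS class 61) → {P:61}
forward next packet → P; now {}
add R (QoS class 88) → {R:88}
forward next packet → R; now {}
add H (QoS class 52) → {H:52}
add Z (QoS class 48) → {H:52, Z:48}
add T (QoS class 64) → {T:64, H:52, Z:48}
forward next packet → T; now {H:52, Z:48}
add S (QoS class 56) → {S:56, H:52, Z:48}
forward next packet → S; now {H:52, Z:48}
forward next packet → H; now {Z:48}

L → Q → K → N → P → R → T → S → H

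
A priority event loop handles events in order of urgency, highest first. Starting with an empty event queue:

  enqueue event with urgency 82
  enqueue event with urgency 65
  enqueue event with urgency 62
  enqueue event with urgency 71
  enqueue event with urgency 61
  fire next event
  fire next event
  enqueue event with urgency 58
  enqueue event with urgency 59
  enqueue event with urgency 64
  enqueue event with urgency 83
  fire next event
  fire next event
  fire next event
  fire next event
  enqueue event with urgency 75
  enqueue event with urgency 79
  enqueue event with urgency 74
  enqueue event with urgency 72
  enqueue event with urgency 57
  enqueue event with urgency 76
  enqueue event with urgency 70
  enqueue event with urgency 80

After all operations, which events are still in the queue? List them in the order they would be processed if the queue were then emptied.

insert 82 → {82}
insert 65 → {82, 65}
insert 62 → {82, 65, 62}
insert 71 → {82, 71, 65, 62}
insert 61 → {82, 71, 65, 62, 61}
fire next event → 82; now {71, 65, 62, 61}
fire next event → 71; now {65, 62, 61}
insert 58 → {65, 62, 61, 58}
insert 59 → {65, 62, 61, 59, 58}
insert 64 → {65, 64, 62, 61, 59, 58}
insert 83 → {83, 65, 64, 62, 61, 59, 58}
fire next event → 83; now {65, 64, 62, 61, 59, 58}
fire next event → 65; now {64, 62, 61, 59, 58}
fire next event → 64; now {62, 61, 59, 58}
fire next event → 62; now {61, 59, 58}
insert 75 → {75, 61, 59, 58}
insert 79 → {79, 75, 61, 59, 58}
insert 74 → {79, 75, 74, 61, 59, 58}
insert 72 → {79, 75, 74, 72, 61, 59, 58}
insert 57 → {79, 75, 74, 72, 61, 59, 58, 57}
insert 76 → {79, 76, 75, 74, 72, 61, 59, 58, 57}
insert 70 → {79, 76, 75, 74, 72, 70, 61, 59, 58, 57}
insert 80 → {80, 79, 76, 75, 74, 72, 70, 61, 59, 58, 57}

80 → 79 → 76 → 75 → 74 → 72 → 70 → 61 → 59 → 58 → 57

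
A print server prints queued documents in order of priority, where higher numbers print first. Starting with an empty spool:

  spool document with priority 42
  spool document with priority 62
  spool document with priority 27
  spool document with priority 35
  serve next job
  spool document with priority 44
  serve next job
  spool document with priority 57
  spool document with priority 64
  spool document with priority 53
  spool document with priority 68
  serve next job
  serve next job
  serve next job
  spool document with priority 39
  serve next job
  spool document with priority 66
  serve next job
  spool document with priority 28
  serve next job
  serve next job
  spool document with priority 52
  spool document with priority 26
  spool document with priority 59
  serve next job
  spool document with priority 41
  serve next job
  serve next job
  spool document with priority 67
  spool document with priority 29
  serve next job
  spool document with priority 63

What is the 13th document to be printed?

67

insert 42 → {42}
insert 62 → {62, 42}
insert 27 → {62, 42, 27}
insert 35 → {62, 42, 35, 27}
serve next job → 62; now {42, 35, 27}
insert 44 → {44, 42, 35, 27}
serve next job → 44; now {42, 35, 27}
insert 57 → {57, 42, 35, 27}
insert 64 → {64, 57, 42, 35, 27}
insert 53 → {64, 57, 53, 42, 35, 27}
insert 68 → {68, 64, 57, 53, 42, 35, 27}
serve next job → 68; now {64, 57, 53, 42, 35, 27}
serve next job → 64; now {57, 53, 42, 35, 27}
serve next job → 57; now {53, 42, 35, 27}
insert 39 → {53, 42, 39, 35, 27}
serve next job → 53; now {42, 39, 35, 27}
insert 66 → {66, 42, 39, 35, 27}
serve next job → 66; now {42, 39, 35, 27}
insert 28 → {42, 39, 35, 28, 27}
serve next job → 42; now {39, 35, 28, 27}
serve next job → 39; now {35, 28, 27}
insert 52 → {52, 35, 28, 27}
insert 26 → {52, 35, 28, 27, 26}
insert 59 → {59, 52, 35, 28, 27, 26}
serve next job → 59; now {52, 35, 28, 27, 26}
insert 41 → {52, 41, 35, 28, 27, 26}
serve next job → 52; now {41, 35, 28, 27, 26}
serve next job → 41; now {35, 28, 27, 26}
insert 67 → {67, 35, 28, 27, 26}
insert 29 → {67, 35, 29, 28, 27, 26}
serve next job → 67; now {35, 29, 28, 27, 26}
insert 63 → {63, 35, 29, 28, 27, 26}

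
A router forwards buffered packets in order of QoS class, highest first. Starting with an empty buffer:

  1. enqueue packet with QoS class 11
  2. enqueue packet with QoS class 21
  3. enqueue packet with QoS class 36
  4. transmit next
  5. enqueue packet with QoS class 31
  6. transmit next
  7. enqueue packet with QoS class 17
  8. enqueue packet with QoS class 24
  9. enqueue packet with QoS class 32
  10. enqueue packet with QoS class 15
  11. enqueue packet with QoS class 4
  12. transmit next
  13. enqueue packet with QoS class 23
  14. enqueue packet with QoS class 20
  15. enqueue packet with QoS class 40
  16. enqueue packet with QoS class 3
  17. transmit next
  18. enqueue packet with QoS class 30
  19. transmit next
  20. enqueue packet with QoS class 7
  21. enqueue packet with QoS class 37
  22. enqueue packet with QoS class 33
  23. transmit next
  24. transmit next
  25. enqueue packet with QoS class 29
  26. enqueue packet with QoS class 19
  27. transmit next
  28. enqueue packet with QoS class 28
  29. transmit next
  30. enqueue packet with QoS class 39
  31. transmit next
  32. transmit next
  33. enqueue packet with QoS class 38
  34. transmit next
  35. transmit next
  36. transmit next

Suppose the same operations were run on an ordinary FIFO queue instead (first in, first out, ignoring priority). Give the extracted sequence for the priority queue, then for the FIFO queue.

insert 11 → {11}
insert 21 → {21, 11}
insert 36 → {36, 21, 11}
transmit next → 36; now {21, 11}
insert 31 → {31, 21, 11}
transmit next → 31; now {21, 11}
insert 17 → {21, 17, 11}
insert 24 → {24, 21, 17, 11}
insert 32 → {32, 24, 21, 17, 11}
insert 15 → {32, 24, 21, 17, 15, 11}
insert 4 → {32, 24, 21, 17, 15, 11, 4}
transmit next → 32; now {24, 21, 17, 15, 11, 4}
insert 23 → {24, 23, 21, 17, 15, 11, 4}
insert 20 → {24, 23, 21, 20, 17, 15, 11, 4}
insert 40 → {40, 24, 23, 21, 20, 17, 15, 11, 4}
insert 3 → {40, 24, 23, 21, 20, 17, 15, 11, 4, 3}
transmit next → 40; now {24, 23, 21, 20, 17, 15, 11, 4, 3}
insert 30 → {30, 24, 23, 21, 20, 17, 15, 11, 4, 3}
transmit next → 30; now {24, 23, 21, 20, 17, 15, 11, 4, 3}
insert 7 → {24, 23, 21, 20, 17, 15, 11, 7, 4, 3}
insert 37 → {37, 24, 23, 21, 20, 17, 15, 11, 7, 4, 3}
insert 33 → {37, 33, 24, 23, 21, 20, 17, 15, 11, 7, 4, 3}
transmit next → 37; now {33, 24, 23, 21, 20, 17, 15, 11, 7, 4, 3}
transmit next → 33; now {24, 23, 21, 20, 17, 15, 11, 7, 4, 3}
insert 29 → {29, 24, 23, 21, 20, 17, 15, 11, 7, 4, 3}
insert 19 → {29, 24, 23, 21, 20, 19, 17, 15, 11, 7, 4, 3}
transmit next → 29; now {24, 23, 21, 20, 19, 17, 15, 11, 7, 4, 3}
insert 28 → {28, 24, 23, 21, 20, 19, 17, 15, 11, 7, 4, 3}
transmit next → 28; now {24, 23, 21, 20, 19, 17, 15, 11, 7, 4, 3}
insert 39 → {39, 24, 23, 21, 20, 19, 17, 15, 11, 7, 4, 3}
transmit next → 39; now {24, 23, 21, 20, 19, 17, 15, 11, 7, 4, 3}
transmit next → 24; now {23, 21, 20, 19, 17, 15, 11, 7, 4, 3}
insert 38 → {38, 23, 21, 20, 19, 17, 15, 11, 7, 4, 3}
transmit next → 38; now {23, 21, 20, 19, 17, 15, 11, 7, 4, 3}
transmit next → 23; now {21, 20, 19, 17, 15, 11, 7, 4, 3}
transmit next → 21; now {20, 19, 17, 15, 11, 7, 4, 3}

priority queue: 36 → 31 → 32 → 40 → 30 → 37 → 33 → 29 → 28 → 39 → 24 → 38 → 23 → 21; FIFO queue: [11, 21, 36, 31, 17, 24, 32, 15, 4, 23, 20, 40, 3, 30]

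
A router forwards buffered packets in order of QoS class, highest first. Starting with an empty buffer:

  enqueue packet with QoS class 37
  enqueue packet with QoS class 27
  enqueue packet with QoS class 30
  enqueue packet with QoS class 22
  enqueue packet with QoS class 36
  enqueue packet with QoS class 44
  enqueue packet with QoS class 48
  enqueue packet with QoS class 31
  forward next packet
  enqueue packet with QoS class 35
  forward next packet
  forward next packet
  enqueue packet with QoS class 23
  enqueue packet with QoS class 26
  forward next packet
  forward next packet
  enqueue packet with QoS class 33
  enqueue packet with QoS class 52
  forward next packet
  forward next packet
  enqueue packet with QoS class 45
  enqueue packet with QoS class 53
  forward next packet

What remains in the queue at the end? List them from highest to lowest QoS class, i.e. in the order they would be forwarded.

[45, 31, 30, 27, 26, 23, 22]

insert 37 → {37}
insert 27 → {37, 27}
insert 30 → {37, 30, 27}
insert 22 → {37, 30, 27, 22}
insert 36 → {37, 36, 30, 27, 22}
insert 44 → {44, 37, 36, 30, 27, 22}
insert 48 → {48, 44, 37, 36, 30, 27, 22}
insert 31 → {48, 44, 37, 36, 31, 30, 27, 22}
forward next packet → 48; now {44, 37, 36, 31, 30, 27, 22}
insert 35 → {44, 37, 36, 35, 31, 30, 27, 22}
forward next packet → 44; now {37, 36, 35, 31, 30, 27, 22}
forward next packet → 37; now {36, 35, 31, 30, 27, 22}
insert 23 → {36, 35, 31, 30, 27, 23, 22}
insert 26 → {36, 35, 31, 30, 27, 26, 23, 22}
forward next packet → 36; now {35, 31, 30, 27, 26, 23, 22}
forward next packet → 35; now {31, 30, 27, 26, 23, 22}
insert 33 → {33, 31, 30, 27, 26, 23, 22}
insert 52 → {52, 33, 31, 30, 27, 26, 23, 22}
forward next packet → 52; now {33, 31, 30, 27, 26, 23, 22}
forward next packet → 33; now {31, 30, 27, 26, 23, 22}
insert 45 → {45, 31, 30, 27, 26, 23, 22}
insert 53 → {53, 45, 31, 30, 27, 26, 23, 22}
forward next packet → 53; now {45, 31, 30, 27, 26, 23, 22}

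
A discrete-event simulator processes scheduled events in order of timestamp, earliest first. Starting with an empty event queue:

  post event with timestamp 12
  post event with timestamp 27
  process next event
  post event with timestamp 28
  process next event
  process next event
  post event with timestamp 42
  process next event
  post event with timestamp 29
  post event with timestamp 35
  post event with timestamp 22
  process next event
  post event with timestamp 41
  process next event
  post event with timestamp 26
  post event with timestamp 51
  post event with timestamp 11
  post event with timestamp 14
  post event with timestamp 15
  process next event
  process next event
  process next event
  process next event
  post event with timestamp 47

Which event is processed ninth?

insert 12 → {12}
insert 27 → {12, 27}
process next event → 12; now {27}
insert 28 → {27, 28}
process next event → 27; now {28}
process next event → 28; now {}
insert 42 → {42}
process next event → 42; now {}
insert 29 → {29}
insert 35 → {29, 35}
insert 22 → {22, 29, 35}
process next event → 22; now {29, 35}
insert 41 → {29, 35, 41}
process next event → 29; now {35, 41}
insert 26 → {26, 35, 41}
insert 51 → {26, 35, 41, 51}
insert 11 → {11, 26, 35, 41, 51}
insert 14 → {11, 14, 26, 35, 41, 51}
insert 15 → {11, 14, 15, 26, 35, 41, 51}
process next event → 11; now {14, 15, 26, 35, 41, 51}
process next event → 14; now {15, 26, 35, 41, 51}
process next event → 15; now {26, 35, 41, 51}
process next event → 26; now {35, 41, 51}
insert 47 → {35, 41, 47, 51}

15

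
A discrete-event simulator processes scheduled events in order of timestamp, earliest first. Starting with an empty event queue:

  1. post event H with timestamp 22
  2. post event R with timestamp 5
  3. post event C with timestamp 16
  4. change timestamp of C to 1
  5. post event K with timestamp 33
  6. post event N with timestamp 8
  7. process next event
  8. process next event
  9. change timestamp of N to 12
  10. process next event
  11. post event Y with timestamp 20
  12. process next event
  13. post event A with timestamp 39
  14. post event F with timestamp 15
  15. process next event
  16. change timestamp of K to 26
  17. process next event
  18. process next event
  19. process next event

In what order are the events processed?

add H (timestamp 22) → {H:22}
add R (timestamp 5) → {R:5, H:22}
add C (timestamp 16) → {R:5, C:16, H:22}
update C to timestamp 1 → {C:1, R:5, H:22}
add K (timestamp 33) → {C:1, R:5, H:22, K:33}
add N (timestamp 8) → {C:1, R:5, N:8, H:22, K:33}
process next event → C; now {R:5, N:8, H:22, K:33}
process next event → R; now {N:8, H:22, K:33}
update N to timestamp 12 → {N:12, H:22, K:33}
process next event → N; now {H:22, K:33}
add Y (timestamp 20) → {Y:20, H:22, K:33}
process next event → Y; now {H:22, K:33}
add A (timestamp 39) → {H:22, K:33, A:39}
add F (timestamp 15) → {F:15, H:22, K:33, A:39}
process next event → F; now {H:22, K:33, A:39}
update K to timestamp 26 → {H:22, K:26, A:39}
process next event → H; now {K:26, A:39}
process next event → K; now {A:39}
process next event → A; now {}

C, R, N, Y, F, H, K, A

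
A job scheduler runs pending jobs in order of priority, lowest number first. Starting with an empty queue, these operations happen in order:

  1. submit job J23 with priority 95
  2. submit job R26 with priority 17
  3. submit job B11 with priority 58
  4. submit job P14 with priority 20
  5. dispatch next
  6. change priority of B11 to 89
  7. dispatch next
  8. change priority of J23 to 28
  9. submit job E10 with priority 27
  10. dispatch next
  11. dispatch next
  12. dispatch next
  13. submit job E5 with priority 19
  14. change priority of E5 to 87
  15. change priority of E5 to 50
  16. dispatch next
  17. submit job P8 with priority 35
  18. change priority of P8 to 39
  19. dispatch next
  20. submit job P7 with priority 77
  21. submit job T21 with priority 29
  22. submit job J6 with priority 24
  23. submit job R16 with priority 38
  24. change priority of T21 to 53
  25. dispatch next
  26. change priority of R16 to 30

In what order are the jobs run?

add J23 (priority 95) → {J23:95}
add R26 (priority 17) → {R26:17, J23:95}
add B11 (priority 58) → {R26:17, B11:58, J23:95}
add P14 (priority 20) → {R26:17, P14:20, B11:58, J23:95}
dispatch next → R26; now {P14:20, B11:58, J23:95}
update B11 to priority 89 → {P14:20, B11:89, J23:95}
dispatch next → P14; now {B11:89, J23:95}
update J23 to priority 28 → {J23:28, B11:89}
add E10 (priority 27) → {E10:27, J23:28, B11:89}
dispatch next → E10; now {J23:28, B11:89}
dispatch next → J23; now {B11:89}
dispatch next → B11; now {}
add E5 (priority 19) → {E5:19}
update E5 to priority 87 → {E5:87}
update E5 to priority 50 → {E5:50}
dispatch next → E5; now {}
add P8 (priority 35) → {P8:35}
update P8 to priority 39 → {P8:39}
dispatch next → P8; now {}
add P7 (priority 77) → {P7:77}
add T21 (priority 29) → {T21:29, P7:77}
add J6 (priority 24) → {J6:24, T21:29, P7:77}
add R16 (priority 38) → {J6:24, T21:29, R16:38, P7:77}
update T21 to priority 53 → {J6:24, R16:38, T21:53, P7:77}
dispatch next → J6; now {R16:38, T21:53, P7:77}
update R16 to priority 30 → {R16:30, T21:53, P7:77}

R26 → P14 → E10 → J23 → B11 → E5 → P8 → J6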